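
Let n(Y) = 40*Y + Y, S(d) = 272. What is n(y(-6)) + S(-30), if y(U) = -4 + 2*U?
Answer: -384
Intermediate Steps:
n(Y) = 41*Y
n(y(-6)) + S(-30) = 41*(-4 + 2*(-6)) + 272 = 41*(-4 - 12) + 272 = 41*(-16) + 272 = -656 + 272 = -384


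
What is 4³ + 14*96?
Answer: 1408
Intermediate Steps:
4³ + 14*96 = 64 + 1344 = 1408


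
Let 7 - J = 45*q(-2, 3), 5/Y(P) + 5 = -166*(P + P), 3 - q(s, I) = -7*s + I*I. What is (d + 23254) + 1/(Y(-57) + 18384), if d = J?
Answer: 8403362553980/347806901 ≈ 24161.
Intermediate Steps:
q(s, I) = 3 - I**2 + 7*s (q(s, I) = 3 - (-7*s + I*I) = 3 - (-7*s + I**2) = 3 - (I**2 - 7*s) = 3 + (-I**2 + 7*s) = 3 - I**2 + 7*s)
Y(P) = 5/(-5 - 332*P) (Y(P) = 5/(-5 - 166*(P + P)) = 5/(-5 - 332*P))
J = 907 (J = 7 - 45*(3 - 1*3**2 + 7*(-2)) = 7 - 45*(3 - 1*9 - 14) = 7 - 45*(3 - 9 - 14) = 7 - 45*(-20) = 7 - 1*(-900) = 7 + 900 = 907)
d = 907
(d + 23254) + 1/(Y(-57) + 18384) = (907 + 23254) + 1/(-5/(5 + 332*(-57)) + 18384) = 24161 + 1/(-5/(5 - 18924) + 18384) = 24161 + 1/(-5/(-18919) + 18384) = 24161 + 1/(-5*(-1/18919) + 18384) = 24161 + 1/(5/18919 + 18384) = 24161 + 1/(347806901/18919) = 24161 + 18919/347806901 = 8403362553980/347806901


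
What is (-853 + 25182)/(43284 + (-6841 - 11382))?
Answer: 24329/25061 ≈ 0.97079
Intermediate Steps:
(-853 + 25182)/(43284 + (-6841 - 11382)) = 24329/(43284 - 18223) = 24329/25061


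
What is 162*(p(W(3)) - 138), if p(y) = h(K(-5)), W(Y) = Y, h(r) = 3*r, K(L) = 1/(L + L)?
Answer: -112023/5 ≈ -22405.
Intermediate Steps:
K(L) = 1/(2*L)
p(y) = -3/10 (p(y) = 3*((½)/(-5)) = 3*((½)*(-⅕)) = 3*(-⅒) = -3/10)
162*(p(W(3)) - 138) = 162*(-3/10 - 138) = 162*(-1383/10) = -112023/5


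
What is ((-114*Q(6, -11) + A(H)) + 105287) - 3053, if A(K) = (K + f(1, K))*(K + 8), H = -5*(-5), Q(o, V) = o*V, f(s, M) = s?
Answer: 110616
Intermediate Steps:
Q(o, V) = V*o
H = 25
A(K) = (1 + K)*(8 + K) (A(K) = (K + 1)*(K + 8) = (1 + K)*(8 + K))
((-114*Q(6, -11) + A(H)) + 105287) - 3053 = ((-(-1254)*6 + (8 + 25² + 9*25)) + 105287) - 3053 = ((-114*(-66) + (8 + 625 + 225)) + 105287) - 3053 = ((7524 + 858) + 105287) - 3053 = (8382 + 105287) - 3053 = 113669 - 3053 = 110616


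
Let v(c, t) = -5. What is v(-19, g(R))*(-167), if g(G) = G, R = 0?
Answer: 835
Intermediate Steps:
v(-19, g(R))*(-167) = -5*(-167) = 835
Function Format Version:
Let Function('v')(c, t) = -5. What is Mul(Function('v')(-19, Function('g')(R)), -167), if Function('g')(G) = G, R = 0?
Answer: 835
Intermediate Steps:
Mul(Function('v')(-19, Function('g')(R)), -167) = Mul(-5, -167) = 835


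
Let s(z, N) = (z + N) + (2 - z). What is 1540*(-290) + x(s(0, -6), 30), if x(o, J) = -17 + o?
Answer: -446621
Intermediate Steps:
s(z, N) = 2 + N (s(z, N) = (N + z) + (2 - z) = 2 + N)
1540*(-290) + x(s(0, -6), 30) = 1540*(-290) + (-17 + (2 - 6)) = -446600 + (-17 - 4) = -446600 - 21 = -446621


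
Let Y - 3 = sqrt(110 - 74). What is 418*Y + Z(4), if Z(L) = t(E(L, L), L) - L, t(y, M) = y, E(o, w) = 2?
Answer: 3760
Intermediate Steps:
Y = 9 (Y = 3 + sqrt(110 - 74) = 3 + sqrt(36) = 3 + 6 = 9)
Z(L) = 2 - L
418*Y + Z(4) = 418*9 + (2 - 1*4) = 3762 + (2 - 4) = 3762 - 2 = 3760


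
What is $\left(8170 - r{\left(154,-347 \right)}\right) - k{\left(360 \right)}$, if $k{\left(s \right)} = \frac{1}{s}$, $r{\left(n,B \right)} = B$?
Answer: $\frac{3066119}{360} \approx 8517.0$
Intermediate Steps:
$\left(8170 - r{\left(154,-347 \right)}\right) - k{\left(360 \right)} = \left(8170 - -347\right) - \frac{1}{360} = \left(8170 + 347\right) - \frac{1}{360} = 8517 - \frac{1}{360} = \frac{3066119}{360}$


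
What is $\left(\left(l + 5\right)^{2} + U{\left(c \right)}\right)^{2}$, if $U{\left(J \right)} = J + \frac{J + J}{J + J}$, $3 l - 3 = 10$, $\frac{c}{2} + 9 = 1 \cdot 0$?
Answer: $\frac{398161}{81} \approx 4915.6$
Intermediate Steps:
$c = -18$ ($c = -18 + 2 \cdot 1 \cdot 0 = -18 + 2 \cdot 0 = -18 + 0 = -18$)
$l = \frac{13}{3}$ ($l = 1 + \frac{1}{3} \cdot 10 = 1 + \frac{10}{3} = \frac{13}{3} \approx 4.3333$)
$U{\left(J \right)} = 1 + J$ ($U{\left(J \right)} = J + \frac{2 J}{2 J} = J + 2 J \frac{1}{2 J} = J + 1 = 1 + J$)
$\left(\left(l + 5\right)^{2} + U{\left(c \right)}\right)^{2} = \left(\left(\frac{13}{3} + 5\right)^{2} + \left(1 - 18\right)\right)^{2} = \left(\left(\frac{28}{3}\right)^{2} - 17\right)^{2} = \left(\frac{784}{9} - 17\right)^{2} = \left(\frac{631}{9}\right)^{2} = \frac{398161}{81}$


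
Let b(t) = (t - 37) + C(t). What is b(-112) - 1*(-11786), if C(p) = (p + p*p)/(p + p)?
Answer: 23163/2 ≈ 11582.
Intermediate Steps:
C(p) = (p + p²)/(2*p) (C(p) = (p + p²)/((2*p)) = (p + p²)*(1/(2*p)) = (p + p²)/(2*p))
b(t) = -73/2 + 3*t/2 (b(t) = (t - 37) + (½ + t/2) = (-37 + t) + (½ + t/2) = -73/2 + 3*t/2)
b(-112) - 1*(-11786) = (-73/2 + (3/2)*(-112)) - 1*(-11786) = (-73/2 - 168) + 11786 = -409/2 + 11786 = 23163/2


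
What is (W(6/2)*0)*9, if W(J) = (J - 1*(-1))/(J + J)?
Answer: 0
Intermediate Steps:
W(J) = (1 + J)/(2*J) (W(J) = (J + 1)/((2*J)) = (1 + J)*(1/(2*J)) = (1 + J)/(2*J))
(W(6/2)*0)*9 = (((1 + 6/2)/(2*((6/2))))*0)*9 = (((1 + 6*(½))/(2*((6*(½)))))*0)*9 = (((½)*(1 + 3)/3)*0)*9 = (((½)*(⅓)*4)*0)*9 = ((⅔)*0)*9 = 0*9 = 0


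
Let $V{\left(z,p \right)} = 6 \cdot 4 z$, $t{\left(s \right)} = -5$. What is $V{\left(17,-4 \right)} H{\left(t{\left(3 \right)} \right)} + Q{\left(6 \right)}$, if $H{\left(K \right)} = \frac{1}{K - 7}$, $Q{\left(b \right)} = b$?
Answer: $-28$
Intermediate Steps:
$H{\left(K \right)} = \frac{1}{-7 + K}$
$V{\left(z,p \right)} = 24 z$
$V{\left(17,-4 \right)} H{\left(t{\left(3 \right)} \right)} + Q{\left(6 \right)} = \frac{24 \cdot 17}{-7 - 5} + 6 = \frac{408}{-12} + 6 = 408 \left(- \frac{1}{12}\right) + 6 = -34 + 6 = -28$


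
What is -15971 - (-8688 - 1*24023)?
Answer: 16740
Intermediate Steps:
-15971 - (-8688 - 1*24023) = -15971 - (-8688 - 24023) = -15971 - 1*(-32711) = -15971 + 32711 = 16740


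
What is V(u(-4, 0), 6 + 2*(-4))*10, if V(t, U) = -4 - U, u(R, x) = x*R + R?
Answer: -20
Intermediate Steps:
u(R, x) = R + R*x (u(R, x) = R*x + R = R + R*x)
V(u(-4, 0), 6 + 2*(-4))*10 = (-4 - (6 + 2*(-4)))*10 = (-4 - (6 - 8))*10 = (-4 - 1*(-2))*10 = (-4 + 2)*10 = -2*10 = -20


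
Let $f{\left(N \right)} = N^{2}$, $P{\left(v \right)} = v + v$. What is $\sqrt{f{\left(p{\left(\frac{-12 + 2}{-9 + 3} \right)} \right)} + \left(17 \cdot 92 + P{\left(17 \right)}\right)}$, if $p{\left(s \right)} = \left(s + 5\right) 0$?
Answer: $\sqrt{1598} \approx 39.975$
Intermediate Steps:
$P{\left(v \right)} = 2 v$
$p{\left(s \right)} = 0$ ($p{\left(s \right)} = \left(5 + s\right) 0 = 0$)
$\sqrt{f{\left(p{\left(\frac{-12 + 2}{-9 + 3} \right)} \right)} + \left(17 \cdot 92 + P{\left(17 \right)}\right)} = \sqrt{0^{2} + \left(17 \cdot 92 + 2 \cdot 17\right)} = \sqrt{0 + \left(1564 + 34\right)} = \sqrt{0 + 1598} = \sqrt{1598}$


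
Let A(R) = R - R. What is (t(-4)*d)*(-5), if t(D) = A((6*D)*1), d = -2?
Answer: 0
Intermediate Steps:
A(R) = 0
t(D) = 0
(t(-4)*d)*(-5) = (0*(-2))*(-5) = 0*(-5) = 0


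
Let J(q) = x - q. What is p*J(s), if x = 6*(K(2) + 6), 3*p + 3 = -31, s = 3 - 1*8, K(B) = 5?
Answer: -2414/3 ≈ -804.67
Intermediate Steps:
s = -5 (s = 3 - 8 = -5)
p = -34/3 (p = -1 + (⅓)*(-31) = -1 - 31/3 = -34/3 ≈ -11.333)
x = 66 (x = 6*(5 + 6) = 6*11 = 66)
J(q) = 66 - q
p*J(s) = -34*(66 - 1*(-5))/3 = -34*(66 + 5)/3 = -34/3*71 = -2414/3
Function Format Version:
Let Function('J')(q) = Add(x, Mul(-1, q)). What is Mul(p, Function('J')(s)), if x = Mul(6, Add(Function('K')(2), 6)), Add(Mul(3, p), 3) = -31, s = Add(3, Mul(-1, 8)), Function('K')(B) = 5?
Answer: Rational(-2414, 3) ≈ -804.67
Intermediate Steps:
s = -5 (s = Add(3, -8) = -5)
p = Rational(-34, 3) (p = Add(-1, Mul(Rational(1, 3), -31)) = Add(-1, Rational(-31, 3)) = Rational(-34, 3) ≈ -11.333)
x = 66 (x = Mul(6, Add(5, 6)) = Mul(6, 11) = 66)
Function('J')(q) = Add(66, Mul(-1, q))
Mul(p, Function('J')(s)) = Mul(Rational(-34, 3), Add(66, Mul(-1, -5))) = Mul(Rational(-34, 3), Add(66, 5)) = Mul(Rational(-34, 3), 71) = Rational(-2414, 3)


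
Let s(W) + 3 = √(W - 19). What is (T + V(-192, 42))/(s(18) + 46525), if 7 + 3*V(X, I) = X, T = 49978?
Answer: 1393194334/1298577891 - 29947*I/1298577891 ≈ 1.0729 - 2.3061e-5*I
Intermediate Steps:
V(X, I) = -7/3 + X/3
s(W) = -3 + √(-19 + W) (s(W) = -3 + √(W - 19) = -3 + √(-19 + W))
(T + V(-192, 42))/(s(18) + 46525) = (49978 + (-7/3 + (⅓)*(-192)))/((-3 + √(-19 + 18)) + 46525) = (49978 + (-7/3 - 64))/((-3 + √(-1)) + 46525) = (49978 - 199/3)/((-3 + I) + 46525) = 149735/(3*(46522 + I)) = 149735*((46522 - I)/2164296485)/3 = 29947*(46522 - I)/1298577891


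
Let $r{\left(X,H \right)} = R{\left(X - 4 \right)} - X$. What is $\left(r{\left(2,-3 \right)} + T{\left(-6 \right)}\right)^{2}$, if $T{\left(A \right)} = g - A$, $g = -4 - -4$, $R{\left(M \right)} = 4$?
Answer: $64$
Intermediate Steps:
$g = 0$ ($g = -4 + 4 = 0$)
$r{\left(X,H \right)} = 4 - X$
$T{\left(A \right)} = - A$ ($T{\left(A \right)} = 0 - A = - A$)
$\left(r{\left(2,-3 \right)} + T{\left(-6 \right)}\right)^{2} = \left(\left(4 - 2\right) - -6\right)^{2} = \left(\left(4 - 2\right) + 6\right)^{2} = \left(2 + 6\right)^{2} = 8^{2} = 64$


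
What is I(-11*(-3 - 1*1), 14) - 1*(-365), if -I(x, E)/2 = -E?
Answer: 393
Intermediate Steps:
I(x, E) = 2*E (I(x, E) = -(-2)*E = 2*E)
I(-11*(-3 - 1*1), 14) - 1*(-365) = 2*14 - 1*(-365) = 28 + 365 = 393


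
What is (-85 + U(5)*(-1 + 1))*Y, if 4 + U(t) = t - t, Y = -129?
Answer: 10965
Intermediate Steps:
U(t) = -4 (U(t) = -4 + (t - t) = -4 + 0 = -4)
(-85 + U(5)*(-1 + 1))*Y = (-85 - 4*(-1 + 1))*(-129) = (-85 - 4*0)*(-129) = (-85 + 0)*(-129) = -85*(-129) = 10965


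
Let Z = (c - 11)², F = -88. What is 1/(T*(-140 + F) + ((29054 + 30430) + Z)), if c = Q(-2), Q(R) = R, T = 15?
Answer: 1/56233 ≈ 1.7783e-5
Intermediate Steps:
c = -2
Z = 169 (Z = (-2 - 11)² = (-13)² = 169)
1/(T*(-140 + F) + ((29054 + 30430) + Z)) = 1/(15*(-140 - 88) + ((29054 + 30430) + 169)) = 1/(15*(-228) + (59484 + 169)) = 1/(-3420 + 59653) = 1/56233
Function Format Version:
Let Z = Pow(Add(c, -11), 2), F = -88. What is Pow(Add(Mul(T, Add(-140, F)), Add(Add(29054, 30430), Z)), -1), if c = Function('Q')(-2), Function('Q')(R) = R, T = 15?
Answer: Rational(1, 56233) ≈ 1.7783e-5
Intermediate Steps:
c = -2
Z = 169 (Z = Pow(Add(-2, -11), 2) = Pow(-13, 2) = 169)
Pow(Add(Mul(T, Add(-140, F)), Add(Add(29054, 30430), Z)), -1) = Pow(Add(Mul(15, Add(-140, -88)), Add(Add(29054, 30430), 169)), -1) = Pow(Add(Mul(15, -228), Add(59484, 169)), -1) = Pow(Add(-3420, 59653), -1) = Pow(56233, -1) = Rational(1, 56233)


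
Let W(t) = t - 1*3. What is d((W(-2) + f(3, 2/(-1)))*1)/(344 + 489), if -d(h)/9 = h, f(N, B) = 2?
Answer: 27/833 ≈ 0.032413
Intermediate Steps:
W(t) = -3 + t (W(t) = t - 3 = -3 + t)
d(h) = -9*h
d((W(-2) + f(3, 2/(-1)))*1)/(344 + 489) = (-9*((-3 - 2) + 2))/(344 + 489) = (-9*(-5 + 2))/833 = (-(-27))/833 = (-9*(-3))/833 = (1/833)*27 = 27/833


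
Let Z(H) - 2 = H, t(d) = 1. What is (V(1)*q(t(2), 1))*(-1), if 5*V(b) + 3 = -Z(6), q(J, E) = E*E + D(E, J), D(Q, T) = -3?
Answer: -22/5 ≈ -4.4000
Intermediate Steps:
q(J, E) = -3 + E² (q(J, E) = E*E - 3 = E² - 3 = -3 + E²)
Z(H) = 2 + H
V(b) = -11/5 (V(b) = -⅗ + (-(2 + 6))/5 = -⅗ + (-1*8)/5 = -⅗ + (⅕)*(-8) = -⅗ - 8/5 = -11/5)
(V(1)*q(t(2), 1))*(-1) = -11*(-3 + 1²)/5*(-1) = -11*(-3 + 1)/5*(-1) = -11/5*(-2)*(-1) = (22/5)*(-1) = -22/5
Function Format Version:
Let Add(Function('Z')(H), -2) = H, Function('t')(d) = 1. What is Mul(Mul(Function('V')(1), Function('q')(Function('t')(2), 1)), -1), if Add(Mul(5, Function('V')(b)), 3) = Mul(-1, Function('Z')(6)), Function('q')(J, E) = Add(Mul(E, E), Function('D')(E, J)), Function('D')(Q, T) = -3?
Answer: Rational(-22, 5) ≈ -4.4000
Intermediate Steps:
Function('q')(J, E) = Add(-3, Pow(E, 2)) (Function('q')(J, E) = Add(Mul(E, E), -3) = Add(Pow(E, 2), -3) = Add(-3, Pow(E, 2)))
Function('Z')(H) = Add(2, H)
Function('V')(b) = Rational(-11, 5) (Function('V')(b) = Add(Rational(-3, 5), Mul(Rational(1, 5), Mul(-1, Add(2, 6)))) = Add(Rational(-3, 5), Mul(Rational(1, 5), Mul(-1, 8))) = Add(Rational(-3, 5), Mul(Rational(1, 5), -8)) = Add(Rational(-3, 5), Rational(-8, 5)) = Rational(-11, 5))
Mul(Mul(Function('V')(1), Function('q')(Function('t')(2), 1)), -1) = Mul(Mul(Rational(-11, 5), Add(-3, Pow(1, 2))), -1) = Mul(Mul(Rational(-11, 5), Add(-3, 1)), -1) = Mul(Mul(Rational(-11, 5), -2), -1) = Mul(Rational(22, 5), -1) = Rational(-22, 5)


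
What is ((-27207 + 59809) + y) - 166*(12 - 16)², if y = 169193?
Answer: 199139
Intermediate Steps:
((-27207 + 59809) + y) - 166*(12 - 16)² = ((-27207 + 59809) + 169193) - 166*(12 - 16)² = (32602 + 169193) - 166*(-4)² = 201795 - 166*16 = 201795 - 2656 = 199139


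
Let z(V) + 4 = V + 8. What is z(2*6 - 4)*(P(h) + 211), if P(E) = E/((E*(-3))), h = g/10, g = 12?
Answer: 2528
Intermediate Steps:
h = 6/5 (h = 12/10 = 12*(⅒) = 6/5 ≈ 1.2000)
z(V) = 4 + V (z(V) = -4 + (V + 8) = -4 + (8 + V) = 4 + V)
P(E) = -⅓ (P(E) = E/((-3*E)) = E*(-1/(3*E)) = -⅓)
z(2*6 - 4)*(P(h) + 211) = (4 + (2*6 - 4))*(-⅓ + 211) = (4 + (12 - 4))*(632/3) = (4 + 8)*(632/3) = 12*(632/3) = 2528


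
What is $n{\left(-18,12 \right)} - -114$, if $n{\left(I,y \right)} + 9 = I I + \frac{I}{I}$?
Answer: $430$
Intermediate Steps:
$n{\left(I,y \right)} = -8 + I^{2}$ ($n{\left(I,y \right)} = -9 + \left(I I + \frac{I}{I}\right) = -9 + \left(I^{2} + 1\right) = -9 + \left(1 + I^{2}\right) = -8 + I^{2}$)
$n{\left(-18,12 \right)} - -114 = \left(-8 + \left(-18\right)^{2}\right) - -114 = \left(-8 + 324\right) + 114 = 316 + 114 = 430$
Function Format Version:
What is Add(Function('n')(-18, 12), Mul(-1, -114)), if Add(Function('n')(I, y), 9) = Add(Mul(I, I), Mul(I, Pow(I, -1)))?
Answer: 430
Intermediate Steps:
Function('n')(I, y) = Add(-8, Pow(I, 2)) (Function('n')(I, y) = Add(-9, Add(Mul(I, I), Mul(I, Pow(I, -1)))) = Add(-9, Add(Pow(I, 2), 1)) = Add(-9, Add(1, Pow(I, 2))) = Add(-8, Pow(I, 2)))
Add(Function('n')(-18, 12), Mul(-1, -114)) = Add(Add(-8, Pow(-18, 2)), Mul(-1, -114)) = Add(Add(-8, 324), 114) = Add(316, 114) = 430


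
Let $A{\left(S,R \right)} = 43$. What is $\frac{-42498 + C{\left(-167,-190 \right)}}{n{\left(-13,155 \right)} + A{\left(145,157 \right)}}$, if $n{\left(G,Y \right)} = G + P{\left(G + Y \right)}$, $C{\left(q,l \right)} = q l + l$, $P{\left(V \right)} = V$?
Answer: $- \frac{5479}{86} \approx -63.709$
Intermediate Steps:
$C{\left(q,l \right)} = l + l q$ ($C{\left(q,l \right)} = l q + l = l + l q$)
$n{\left(G,Y \right)} = Y + 2 G$ ($n{\left(G,Y \right)} = G + \left(G + Y\right) = Y + 2 G$)
$\frac{-42498 + C{\left(-167,-190 \right)}}{n{\left(-13,155 \right)} + A{\left(145,157 \right)}} = \frac{-42498 - 190 \left(1 - 167\right)}{\left(155 + 2 \left(-13\right)\right) + 43} = \frac{-42498 - -31540}{\left(155 - 26\right) + 43} = \frac{-42498 + 31540}{129 + 43} = - \frac{10958}{172} = \left(-10958\right) \frac{1}{172} = - \frac{5479}{86}$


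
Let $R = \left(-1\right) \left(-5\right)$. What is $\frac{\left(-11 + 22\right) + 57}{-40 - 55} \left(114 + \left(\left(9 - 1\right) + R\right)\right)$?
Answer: $- \frac{8636}{95} \approx -90.905$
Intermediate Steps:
$R = 5$
$\frac{\left(-11 + 22\right) + 57}{-40 - 55} \left(114 + \left(\left(9 - 1\right) + R\right)\right) = \frac{\left(-11 + 22\right) + 57}{-40 - 55} \left(114 + \left(\left(9 - 1\right) + 5\right)\right) = \frac{11 + 57}{-95} \left(114 + \left(8 + 5\right)\right) = 68 \left(- \frac{1}{95}\right) \left(114 + 13\right) = \left(- \frac{68}{95}\right) 127 = - \frac{8636}{95}$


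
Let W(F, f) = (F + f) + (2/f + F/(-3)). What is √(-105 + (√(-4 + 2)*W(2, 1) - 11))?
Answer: √(-1044 + 39*I*√2)/3 ≈ 0.2844 + 10.774*I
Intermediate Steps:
W(F, f) = f + 2/f + 2*F/3 (W(F, f) = (F + f) + (2/f + F*(-⅓)) = (F + f) + (2/f - F/3) = f + 2/f + 2*F/3)
√(-105 + (√(-4 + 2)*W(2, 1) - 11)) = √(-105 + (√(-4 + 2)*(1 + 2/1 + (⅔)*2) - 11)) = √(-105 + (√(-2)*(1 + 2*1 + 4/3) - 11)) = √(-105 + ((I*√2)*(1 + 2 + 4/3) - 11)) = √(-105 + ((I*√2)*(13/3) - 11)) = √(-105 + (13*I*√2/3 - 11)) = √(-105 + (-11 + 13*I*√2/3)) = √(-116 + 13*I*√2/3)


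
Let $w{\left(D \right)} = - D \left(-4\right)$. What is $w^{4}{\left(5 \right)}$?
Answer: $160000$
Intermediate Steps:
$w{\left(D \right)} = 4 D$
$w^{4}{\left(5 \right)} = \left(4 \cdot 5\right)^{4} = 20^{4} = 160000$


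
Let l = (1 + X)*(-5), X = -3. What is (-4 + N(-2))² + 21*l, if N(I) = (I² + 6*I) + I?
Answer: 406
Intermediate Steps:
N(I) = I² + 7*I
l = 10 (l = (1 - 3)*(-5) = -2*(-5) = 10)
(-4 + N(-2))² + 21*l = (-4 - 2*(7 - 2))² + 21*10 = (-4 - 2*5)² + 210 = (-4 - 10)² + 210 = (-14)² + 210 = 196 + 210 = 406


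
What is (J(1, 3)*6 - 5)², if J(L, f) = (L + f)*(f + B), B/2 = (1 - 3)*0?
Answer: 4489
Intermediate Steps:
B = 0 (B = 2*((1 - 3)*0) = 2*(-2*0) = 2*0 = 0)
J(L, f) = f*(L + f) (J(L, f) = (L + f)*(f + 0) = (L + f)*f = f*(L + f))
(J(1, 3)*6 - 5)² = ((3*(1 + 3))*6 - 5)² = ((3*4)*6 - 5)² = (12*6 - 5)² = (72 - 5)² = 67² = 4489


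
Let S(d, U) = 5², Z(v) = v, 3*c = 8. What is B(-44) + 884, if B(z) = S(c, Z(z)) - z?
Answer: 953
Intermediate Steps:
c = 8/3 (c = (⅓)*8 = 8/3 ≈ 2.6667)
S(d, U) = 25
B(z) = 25 - z
B(-44) + 884 = (25 - 1*(-44)) + 884 = (25 + 44) + 884 = 69 + 884 = 953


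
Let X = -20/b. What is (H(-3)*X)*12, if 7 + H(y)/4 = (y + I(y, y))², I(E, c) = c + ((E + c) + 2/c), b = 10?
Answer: -44192/3 ≈ -14731.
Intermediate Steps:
I(E, c) = E + 2*c + 2/c (I(E, c) = c + (E + c + 2/c) = E + 2*c + 2/c)
H(y) = -28 + 4*(2/y + 4*y)² (H(y) = -28 + 4*(y + (y + 2*y + 2/y))² = -28 + 4*(y + (2/y + 3*y))² = -28 + 4*(2/y + 4*y)²)
X = -2 (X = -20/10 = -20*⅒ = -2)
(H(-3)*X)*12 = ((36 + 16/(-3)² + 64*(-3)²)*(-2))*12 = ((36 + 16*(⅑) + 64*9)*(-2))*12 = ((36 + 16/9 + 576)*(-2))*12 = ((5524/9)*(-2))*12 = -11048/9*12 = -44192/3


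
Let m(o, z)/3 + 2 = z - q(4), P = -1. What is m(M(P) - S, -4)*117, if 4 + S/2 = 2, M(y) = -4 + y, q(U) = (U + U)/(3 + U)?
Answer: -17550/7 ≈ -2507.1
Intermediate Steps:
q(U) = 2*U/(3 + U) (q(U) = (2*U)/(3 + U) = 2*U/(3 + U))
S = -4 (S = -8 + 2*2 = -8 + 4 = -4)
m(o, z) = -66/7 + 3*z (m(o, z) = -6 + 3*(z - 2*4/(3 + 4)) = -6 + 3*(z - 2*4/7) = -6 + 3*(z - 1*8/7) = -6 + 3*(z - 8/7) = -6 + 3*(-8/7 + z) = -6 + (-24/7 + 3*z) = -66/7 + 3*z)
m(M(P) - S, -4)*117 = (-66/7 + 3*(-4))*117 = (-66/7 - 12)*117 = -150/7*117 = -17550/7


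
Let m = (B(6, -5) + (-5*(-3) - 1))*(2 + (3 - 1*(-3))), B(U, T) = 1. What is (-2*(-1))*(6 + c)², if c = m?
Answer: 31752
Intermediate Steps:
m = 120 (m = (1 + (-5*(-3) - 1))*(2 + (3 - 1*(-3))) = (1 + (15 - 1))*(2 + (3 + 3)) = (1 + 14)*(2 + 6) = 15*8 = 120)
c = 120
(-2*(-1))*(6 + c)² = (-2*(-1))*(6 + 120)² = 2*126² = 2*15876 = 31752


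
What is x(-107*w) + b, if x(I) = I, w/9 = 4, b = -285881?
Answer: -289733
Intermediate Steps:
w = 36 (w = 9*4 = 36)
x(-107*w) + b = -107*36 - 285881 = -3852 - 285881 = -289733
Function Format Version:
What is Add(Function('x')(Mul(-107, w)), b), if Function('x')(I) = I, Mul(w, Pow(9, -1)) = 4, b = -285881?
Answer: -289733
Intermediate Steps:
w = 36 (w = Mul(9, 4) = 36)
Add(Function('x')(Mul(-107, w)), b) = Add(Mul(-107, 36), -285881) = Add(-3852, -285881) = -289733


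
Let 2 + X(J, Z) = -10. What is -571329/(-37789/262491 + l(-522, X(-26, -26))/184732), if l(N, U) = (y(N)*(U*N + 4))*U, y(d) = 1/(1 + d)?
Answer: 124429269798621513/31183386547 ≈ 3.9902e+6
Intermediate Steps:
X(J, Z) = -12 (X(J, Z) = -2 - 10 = -12)
l(N, U) = U*(4 + N*U)/(1 + N) (l(N, U) = ((U*N + 4)/(1 + N))*U = ((N*U + 4)/(1 + N))*U = ((4 + N*U)/(1 + N))*U = U*(4 + N*U)/(1 + N))
-571329/(-37789/262491 + l(-522, X(-26, -26))/184732) = -571329/(-37789/262491 - 12*(4 - 522*(-12))/(1 - 522)/184732) = -571329/(-37789*1/262491 - 12*(4 + 6264)/(-521)*(1/184732)) = -571329/(-37789/262491 - 12*(-1/521)*6268*(1/184732)) = -571329/(-37789/262491 + (75216/521)*(1/184732)) = -571329/(-37789/262491 + 18804/24061343) = -571329/(-904318209863/6315885985413) = -571329*(-6315885985413/904318209863) = 124429269798621513/31183386547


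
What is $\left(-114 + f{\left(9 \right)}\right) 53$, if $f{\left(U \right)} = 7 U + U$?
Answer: $-2226$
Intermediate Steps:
$f{\left(U \right)} = 8 U$
$\left(-114 + f{\left(9 \right)}\right) 53 = \left(-114 + 8 \cdot 9\right) 53 = \left(-114 + 72\right) 53 = \left(-42\right) 53 = -2226$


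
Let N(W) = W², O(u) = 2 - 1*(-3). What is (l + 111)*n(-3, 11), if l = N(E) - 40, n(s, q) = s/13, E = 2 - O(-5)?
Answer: -240/13 ≈ -18.462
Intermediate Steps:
O(u) = 5 (O(u) = 2 + 3 = 5)
E = -3 (E = 2 - 1*5 = 2 - 5 = -3)
n(s, q) = s/13 (n(s, q) = s*(1/13) = s/13)
l = -31 (l = (-3)² - 40 = 9 - 40 = -31)
(l + 111)*n(-3, 11) = (-31 + 111)*((1/13)*(-3)) = 80*(-3/13) = -240/13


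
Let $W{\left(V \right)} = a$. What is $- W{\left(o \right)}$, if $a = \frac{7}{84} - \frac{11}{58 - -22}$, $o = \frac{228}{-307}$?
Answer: $\frac{13}{240} \approx 0.054167$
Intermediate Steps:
$o = - \frac{228}{307}$ ($o = 228 \left(- \frac{1}{307}\right) = - \frac{228}{307} \approx -0.74267$)
$a = - \frac{13}{240}$ ($a = 7 \cdot \frac{1}{84} - \frac{11}{58 + 22} = \frac{1}{12} - \frac{11}{80} = - \frac{13}{240} \approx -0.054167$)
$W{\left(V \right)} = - \frac{13}{240}$
$- W{\left(o \right)} = \left(-1\right) \left(- \frac{13}{240}\right) = \frac{13}{240}$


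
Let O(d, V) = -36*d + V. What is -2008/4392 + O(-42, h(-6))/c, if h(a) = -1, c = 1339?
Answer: 493450/735111 ≈ 0.67126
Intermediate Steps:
O(d, V) = V - 36*d
-2008/4392 + O(-42, h(-6))/c = -2008/4392 + (-1 - 36*(-42))/1339 = -2008*1/4392 + (-1 + 1512)*(1/1339) = -251/549 + 1511*(1/1339) = -251/549 + 1511/1339 = 493450/735111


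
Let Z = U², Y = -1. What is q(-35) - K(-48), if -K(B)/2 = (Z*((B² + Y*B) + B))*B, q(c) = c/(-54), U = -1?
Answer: -11943901/54 ≈ -2.2118e+5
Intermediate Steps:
q(c) = -c/54 (q(c) = c*(-1/54) = -c/54)
Z = 1 (Z = (-1)² = 1)
K(B) = -2*B³ (K(B) = -2*1*((B² - B) + B)*B = -2*1*B²*B = -2*B²*B = -2*B³)
q(-35) - K(-48) = -1/54*(-35) - (-2)*(-48)³ = 35/54 - (-2)*(-110592) = 35/54 - 1*221184 = 35/54 - 221184 = -11943901/54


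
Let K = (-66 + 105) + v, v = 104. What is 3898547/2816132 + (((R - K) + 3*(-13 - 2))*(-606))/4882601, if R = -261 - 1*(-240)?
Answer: 1020617045425/723686785228 ≈ 1.4103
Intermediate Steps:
K = 143 (K = (-66 + 105) + 104 = 39 + 104 = 143)
R = -21 (R = -261 + 240 = -21)
3898547/2816132 + (((R - K) + 3*(-13 - 2))*(-606))/4882601 = 3898547/2816132 + (((-21 - 1*143) + 3*(-13 - 2))*(-606))/4882601 = 3898547*(1/2816132) + (((-21 - 143) + 3*(-15))*(-606))*(1/4882601) = 3898547/2816132 + ((-164 - 45)*(-606))*(1/4882601) = 3898547/2816132 - 209*(-606)*(1/4882601) = 3898547/2816132 + 126654*(1/4882601) = 3898547/2816132 + 6666/256979 = 1020617045425/723686785228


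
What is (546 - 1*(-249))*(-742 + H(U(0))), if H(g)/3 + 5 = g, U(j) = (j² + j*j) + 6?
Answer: -587505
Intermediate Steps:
U(j) = 6 + 2*j² (U(j) = (j² + j²) + 6 = 2*j² + 6 = 6 + 2*j²)
H(g) = -15 + 3*g
(546 - 1*(-249))*(-742 + H(U(0))) = (546 - 1*(-249))*(-742 + (-15 + 3*(6 + 2*0²))) = (546 + 249)*(-742 + (-15 + 3*(6 + 2*0))) = 795*(-742 + (-15 + 3*(6 + 0))) = 795*(-742 + (-15 + 3*6)) = 795*(-742 + (-15 + 18)) = 795*(-742 + 3) = 795*(-739) = -587505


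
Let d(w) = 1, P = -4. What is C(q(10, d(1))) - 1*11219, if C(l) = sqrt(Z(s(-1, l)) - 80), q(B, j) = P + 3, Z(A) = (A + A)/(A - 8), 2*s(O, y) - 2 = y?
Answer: -11219 + I*sqrt(18030)/15 ≈ -11219.0 + 8.9517*I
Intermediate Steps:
s(O, y) = 1 + y/2
Z(A) = 2*A/(-8 + A) (Z(A) = (2*A)/(-8 + A) = 2*A/(-8 + A))
q(B, j) = -1 (q(B, j) = -4 + 3 = -1)
C(l) = sqrt(-80 + 2*(1 + l/2)/(-7 + l/2)) (C(l) = sqrt(2*(1 + l/2)/(-8 + (1 + l/2)) - 80) = sqrt(2*(1 + l/2)/(-7 + l/2) - 80) = sqrt(-80 + 2*(1 + l/2)/(-7 + l/2)))
C(q(10, d(1))) - 1*11219 = sqrt(2)*sqrt((562 - 39*(-1))/(-14 - 1)) - 1*11219 = sqrt(2)*sqrt((562 + 39)/(-15)) - 11219 = sqrt(2)*sqrt(-1/15*601) - 11219 = sqrt(2)*sqrt(-601/15) - 11219 = sqrt(2)*(I*sqrt(9015)/15) - 11219 = I*sqrt(18030)/15 - 11219 = -11219 + I*sqrt(18030)/15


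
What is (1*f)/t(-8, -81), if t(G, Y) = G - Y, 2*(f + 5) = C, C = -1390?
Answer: -700/73 ≈ -9.5890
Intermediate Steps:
f = -700 (f = -5 + (1/2)*(-1390) = -5 - 695 = -700)
(1*f)/t(-8, -81) = (1*(-700))/(-8 - 1*(-81)) = -700/(-8 + 81) = -700/73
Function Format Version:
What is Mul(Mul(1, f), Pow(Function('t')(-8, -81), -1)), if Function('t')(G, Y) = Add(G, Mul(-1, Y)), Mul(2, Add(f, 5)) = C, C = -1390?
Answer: Rational(-700, 73) ≈ -9.5890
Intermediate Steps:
f = -700 (f = Add(-5, Mul(Rational(1, 2), -1390)) = Add(-5, -695) = -700)
Mul(Mul(1, f), Pow(Function('t')(-8, -81), -1)) = Mul(Mul(1, -700), Pow(Add(-8, Mul(-1, -81)), -1)) = Mul(-700, Pow(Add(-8, 81), -1)) = Mul(-700, Pow(73, -1)) = Mul(-700, Rational(1, 73)) = Rational(-700, 73)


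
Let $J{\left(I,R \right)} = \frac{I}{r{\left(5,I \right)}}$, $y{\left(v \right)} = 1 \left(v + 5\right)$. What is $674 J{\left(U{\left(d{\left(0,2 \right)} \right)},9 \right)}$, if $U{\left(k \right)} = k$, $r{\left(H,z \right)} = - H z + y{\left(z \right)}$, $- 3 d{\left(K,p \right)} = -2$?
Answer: $\frac{1348}{7} \approx 192.57$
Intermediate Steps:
$y{\left(v \right)} = 5 + v$ ($y{\left(v \right)} = 1 \left(5 + v\right) = 5 + v$)
$d{\left(K,p \right)} = \frac{2}{3}$ ($d{\left(K,p \right)} = \left(- \frac{1}{3}\right) \left(-2\right) = \frac{2}{3}$)
$r{\left(H,z \right)} = 5 + z - H z$ ($r{\left(H,z \right)} = - H z + \left(5 + z\right) = 5 + z - H z$)
$J{\left(I,R \right)} = \frac{I}{5 - 4 I}$ ($J{\left(I,R \right)} = \frac{I}{5 + I - 5 I} = \frac{I}{5 - 4 I}$)
$674 J{\left(U{\left(d{\left(0,2 \right)} \right)},9 \right)} = 674 \left(\left(-1\right) \frac{2}{3} \frac{1}{-5 + 4 \cdot \frac{2}{3}}\right) = 674 \left(\left(-1\right) \frac{2}{3} \frac{1}{-5 + \frac{8}{3}}\right) = 674 \left(\left(-1\right) \frac{2}{3} \frac{1}{- \frac{7}{3}}\right) = 674 \left(\left(-1\right) \frac{2}{3} \left(- \frac{3}{7}\right)\right) = 674 \cdot \frac{2}{7} = \frac{1348}{7}$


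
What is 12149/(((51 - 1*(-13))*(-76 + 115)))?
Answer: 12149/2496 ≈ 4.8674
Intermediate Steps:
12149/(((51 - 1*(-13))*(-76 + 115))) = 12149/(((51 + 13)*39)) = 12149/((64*39)) = 12149/2496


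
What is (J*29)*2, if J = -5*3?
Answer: -870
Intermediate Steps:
J = -15
(J*29)*2 = -15*29*2 = -435*2 = -870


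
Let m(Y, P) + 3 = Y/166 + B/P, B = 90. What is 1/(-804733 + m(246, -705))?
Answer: -3901/3139269853 ≈ -1.2426e-6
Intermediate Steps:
m(Y, P) = -3 + 90/P + Y/166 (m(Y, P) = -3 + (Y/166 + 90/P) = -3 + (90/P + Y/166) = -3 + 90/P + Y/166)
1/(-804733 + m(246, -705)) = 1/(-804733 + (-3 + 90/(-705) + (1/166)*246)) = 1/(-804733 + (-3 + 90*(-1/705) + 123/83)) = 1/(-804733 + (-3 - 6/47 + 123/83)) = 1/(-804733 - 6420/3901) = 1/(-3139269853/3901) = -3901/3139269853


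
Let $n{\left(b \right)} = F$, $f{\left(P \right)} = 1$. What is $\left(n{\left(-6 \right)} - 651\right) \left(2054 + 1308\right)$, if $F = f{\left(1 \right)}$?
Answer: $-2185300$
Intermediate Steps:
$F = 1$
$n{\left(b \right)} = 1$
$\left(n{\left(-6 \right)} - 651\right) \left(2054 + 1308\right) = \left(1 - 651\right) \left(2054 + 1308\right) = \left(-650\right) 3362 = -2185300$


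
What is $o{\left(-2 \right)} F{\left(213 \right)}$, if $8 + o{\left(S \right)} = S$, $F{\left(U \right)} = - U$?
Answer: $2130$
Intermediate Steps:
$o{\left(S \right)} = -8 + S$
$o{\left(-2 \right)} F{\left(213 \right)} = \left(-8 - 2\right) \left(\left(-1\right) 213\right) = \left(-10\right) \left(-213\right) = 2130$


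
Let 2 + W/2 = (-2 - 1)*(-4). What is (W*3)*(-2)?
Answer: -120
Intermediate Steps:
W = 20 (W = -4 + 2*((-2 - 1)*(-4)) = -4 + 2*(-3*(-4)) = -4 + 2*12 = -4 + 24 = 20)
(W*3)*(-2) = (20*3)*(-2) = 60*(-2) = -120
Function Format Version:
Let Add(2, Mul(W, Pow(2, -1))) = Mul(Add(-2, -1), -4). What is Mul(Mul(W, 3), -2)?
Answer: -120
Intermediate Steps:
W = 20 (W = Add(-4, Mul(2, Mul(Add(-2, -1), -4))) = Add(-4, Mul(2, Mul(-3, -4))) = Add(-4, Mul(2, 12)) = Add(-4, 24) = 20)
Mul(Mul(W, 3), -2) = Mul(Mul(20, 3), -2) = Mul(60, -2) = -120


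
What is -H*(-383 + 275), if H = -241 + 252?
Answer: 1188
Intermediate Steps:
H = 11
-H*(-383 + 275) = -11*(-383 + 275) = -11*(-108) = -1*(-1188) = 1188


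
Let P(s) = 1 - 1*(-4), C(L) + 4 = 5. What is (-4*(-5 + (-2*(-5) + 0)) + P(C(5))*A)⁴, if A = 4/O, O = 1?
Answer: 0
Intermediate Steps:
C(L) = 1 (C(L) = -4 + 5 = 1)
P(s) = 5 (P(s) = 1 + 4 = 5)
A = 4 (A = 4/1 = 4*1 = 4)
(-4*(-5 + (-2*(-5) + 0)) + P(C(5))*A)⁴ = (-4*(-5 + (-2*(-5) + 0)) + 5*4)⁴ = (-4*(-5 + (10 + 0)) + 20)⁴ = (-4*(-5 + 10) + 20)⁴ = (-4*5 + 20)⁴ = (-20 + 20)⁴ = 0⁴ = 0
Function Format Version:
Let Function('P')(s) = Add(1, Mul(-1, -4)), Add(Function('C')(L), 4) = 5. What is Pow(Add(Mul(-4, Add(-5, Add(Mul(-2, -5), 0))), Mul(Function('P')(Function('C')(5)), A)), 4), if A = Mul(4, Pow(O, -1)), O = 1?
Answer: 0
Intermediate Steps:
Function('C')(L) = 1 (Function('C')(L) = Add(-4, 5) = 1)
Function('P')(s) = 5 (Function('P')(s) = Add(1, 4) = 5)
A = 4 (A = Mul(4, Pow(1, -1)) = Mul(4, 1) = 4)
Pow(Add(Mul(-4, Add(-5, Add(Mul(-2, -5), 0))), Mul(Function('P')(Function('C')(5)), A)), 4) = Pow(Add(Mul(-4, Add(-5, Add(Mul(-2, -5), 0))), Mul(5, 4)), 4) = Pow(Add(Mul(-4, Add(-5, Add(10, 0))), 20), 4) = Pow(Add(Mul(-4, Add(-5, 10)), 20), 4) = Pow(Add(Mul(-4, 5), 20), 4) = Pow(Add(-20, 20), 4) = Pow(0, 4) = 0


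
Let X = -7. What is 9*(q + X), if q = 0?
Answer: -63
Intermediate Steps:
9*(q + X) = 9*(0 - 7) = 9*(-7) = -63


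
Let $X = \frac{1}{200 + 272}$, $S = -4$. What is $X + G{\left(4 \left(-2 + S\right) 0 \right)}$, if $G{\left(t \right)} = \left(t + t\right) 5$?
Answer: $\frac{1}{472} \approx 0.0021186$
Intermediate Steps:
$X = \frac{1}{472} \approx 0.0021186$
$G{\left(t \right)} = 10 t$ ($G{\left(t \right)} = 2 t 5 = 10 t$)
$X + G{\left(4 \left(-2 + S\right) 0 \right)} = \frac{1}{472} + 10 \cdot 4 \left(-2 - 4\right) 0 = \frac{1}{472} + 10 \cdot 4 \left(-6\right) 0 = \frac{1}{472} + 10 \left(\left(-24\right) 0\right) = \frac{1}{472} + 10 \cdot 0 = \frac{1}{472} + 0 = \frac{1}{472}$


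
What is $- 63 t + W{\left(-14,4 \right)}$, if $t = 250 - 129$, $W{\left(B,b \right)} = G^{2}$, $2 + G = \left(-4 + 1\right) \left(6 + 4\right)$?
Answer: $-6599$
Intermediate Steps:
$G = -32$ ($G = -2 + \left(-4 + 1\right) \left(6 + 4\right) = -2 - 30 = -32$)
$W{\left(B,b \right)} = 1024$ ($W{\left(B,b \right)} = \left(-32\right)^{2} = 1024$)
$t = 121$ ($t = 250 - 129 = 121$)
$- 63 t + W{\left(-14,4 \right)} = \left(-63\right) 121 + 1024 = -7623 + 1024 = -6599$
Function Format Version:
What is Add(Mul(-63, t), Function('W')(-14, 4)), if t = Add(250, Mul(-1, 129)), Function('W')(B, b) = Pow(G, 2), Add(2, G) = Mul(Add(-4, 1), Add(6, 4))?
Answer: -6599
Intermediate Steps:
G = -32 (G = Add(-2, Mul(Add(-4, 1), Add(6, 4))) = Add(-2, Mul(-3, 10)) = Add(-2, -30) = -32)
Function('W')(B, b) = 1024 (Function('W')(B, b) = Pow(-32, 2) = 1024)
t = 121 (t = Add(250, -129) = 121)
Add(Mul(-63, t), Function('W')(-14, 4)) = Add(Mul(-63, 121), 1024) = Add(-7623, 1024) = -6599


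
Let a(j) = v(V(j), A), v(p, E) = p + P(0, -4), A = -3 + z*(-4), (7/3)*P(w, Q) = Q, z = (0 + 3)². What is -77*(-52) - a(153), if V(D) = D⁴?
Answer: -3835840927/7 ≈ -5.4798e+8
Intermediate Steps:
z = 9 (z = 3² = 9)
P(w, Q) = 3*Q/7
A = -39 (A = -3 + 9*(-4) = -3 - 36 = -39)
v(p, E) = -12/7 + p (v(p, E) = p + (3/7)*(-4) = p - 12/7 = -12/7 + p)
a(j) = -12/7 + j⁴
-77*(-52) - a(153) = -77*(-52) - (-12/7 + 153⁴) = 4004 - (-12/7 + 547981281) = 4004 - 1*3835868955/7 = 4004 - 3835868955/7 = -3835840927/7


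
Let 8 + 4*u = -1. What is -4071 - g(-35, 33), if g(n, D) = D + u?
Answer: -16407/4 ≈ -4101.8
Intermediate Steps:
u = -9/4 (u = -2 + (1/4)*(-1) = -2 - 1/4 = -9/4 ≈ -2.2500)
g(n, D) = -9/4 + D (g(n, D) = D - 9/4 = -9/4 + D)
-4071 - g(-35, 33) = -4071 - (-9/4 + 33) = -4071 - 1*123/4 = -4071 - 123/4 = -16407/4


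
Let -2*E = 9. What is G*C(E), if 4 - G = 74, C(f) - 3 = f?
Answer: 105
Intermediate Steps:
E = -9/2 (E = -½*9 = -9/2 ≈ -4.5000)
C(f) = 3 + f
G = -70 (G = 4 - 1*74 = 4 - 74 = -70)
G*C(E) = -70*(3 - 9/2) = -70*(-3/2) = 105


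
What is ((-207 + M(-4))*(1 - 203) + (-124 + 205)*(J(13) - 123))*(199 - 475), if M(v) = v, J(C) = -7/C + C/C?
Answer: -117314628/13 ≈ -9.0242e+6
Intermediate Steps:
J(C) = 1 - 7/C (J(C) = -7/C + 1 = 1 - 7/C)
((-207 + M(-4))*(1 - 203) + (-124 + 205)*(J(13) - 123))*(199 - 475) = ((-207 - 4)*(1 - 203) + (-124 + 205)*((-7 + 13)/13 - 123))*(199 - 475) = (-211*(-202) + 81*((1/13)*6 - 123))*(-276) = (42622 + 81*(6/13 - 123))*(-276) = (42622 + 81*(-1593/13))*(-276) = (42622 - 129033/13)*(-276) = (425053/13)*(-276) = -117314628/13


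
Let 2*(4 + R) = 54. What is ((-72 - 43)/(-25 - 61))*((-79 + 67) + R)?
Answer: 1265/86 ≈ 14.709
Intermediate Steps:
R = 23 (R = -4 + (½)*54 = -4 + 27 = 23)
((-72 - 43)/(-25 - 61))*((-79 + 67) + R) = ((-72 - 43)/(-25 - 61))*((-79 + 67) + 23) = (-115/(-86))*(-12 + 23) = -115*(-1/86)*11 = (115/86)*11 = 1265/86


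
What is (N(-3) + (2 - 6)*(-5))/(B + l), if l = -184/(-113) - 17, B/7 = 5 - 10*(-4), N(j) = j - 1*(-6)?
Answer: 2599/33858 ≈ 0.076762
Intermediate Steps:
N(j) = 6 + j (N(j) = j + 6 = 6 + j)
B = 315 (B = 7*(5 - 10*(-4)) = 7*(5 + 40) = 7*45 = 315)
l = -1737/113 (l = -184*(-1/113) - 17 = 184/113 - 17 = -1737/113 ≈ -15.372)
(N(-3) + (2 - 6)*(-5))/(B + l) = ((6 - 3) + (2 - 6)*(-5))/(315 - 1737/113) = (3 - 4*(-5))/(33858/113) = (3 + 20)*(113/33858) = 23*(113/33858) = 2599/33858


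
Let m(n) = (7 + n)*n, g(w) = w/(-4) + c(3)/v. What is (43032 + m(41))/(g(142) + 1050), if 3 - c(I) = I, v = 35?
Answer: 90000/2029 ≈ 44.357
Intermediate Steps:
c(I) = 3 - I
g(w) = -w/4 (g(w) = w/(-4) + (3 - 1*3)/35 = w*(-¼) + (3 - 3)*(1/35) = -w/4 + 0*(1/35) = -w/4 + 0 = -w/4)
m(n) = n*(7 + n)
(43032 + m(41))/(g(142) + 1050) = (43032 + 41*(7 + 41))/(-¼*142 + 1050) = (43032 + 41*48)/(-71/2 + 1050) = (43032 + 1968)/(2029/2) = 45000*(2/2029) = 90000/2029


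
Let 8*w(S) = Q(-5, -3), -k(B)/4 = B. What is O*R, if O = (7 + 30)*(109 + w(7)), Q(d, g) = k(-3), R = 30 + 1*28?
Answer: 237133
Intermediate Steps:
k(B) = -4*B
R = 58 (R = 30 + 28 = 58)
Q(d, g) = 12 (Q(d, g) = -4*(-3) = 12)
w(S) = 3/2 (w(S) = (1/8)*12 = 3/2)
O = 8177/2 (O = (7 + 30)*(109 + 3/2) = 37*(221/2) = 8177/2 ≈ 4088.5)
O*R = (8177/2)*58 = 237133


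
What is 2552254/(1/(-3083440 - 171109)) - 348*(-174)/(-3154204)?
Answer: -6550048180388061884/788551 ≈ -8.3064e+12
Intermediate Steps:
2552254/(1/(-3083440 - 171109)) - 348*(-174)/(-3154204) = 2552254/(1/(-3254549)) + 60552*(-1/3154204) = 2552254/(-1/3254549) - 15138/788551 = 2552254*(-3254549) - 15138/788551 = -8306435703446 - 15138/788551 = -6550048180388061884/788551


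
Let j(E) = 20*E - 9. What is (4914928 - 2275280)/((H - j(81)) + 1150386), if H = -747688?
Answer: 2639648/401087 ≈ 6.5812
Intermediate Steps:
j(E) = -9 + 20*E
(4914928 - 2275280)/((H - j(81)) + 1150386) = (4914928 - 2275280)/((-747688 - (-9 + 20*81)) + 1150386) = 2639648/((-747688 - (-9 + 1620)) + 1150386) = 2639648/((-747688 - 1*1611) + 1150386) = 2639648/((-747688 - 1611) + 1150386) = 2639648/(-749299 + 1150386) = 2639648/401087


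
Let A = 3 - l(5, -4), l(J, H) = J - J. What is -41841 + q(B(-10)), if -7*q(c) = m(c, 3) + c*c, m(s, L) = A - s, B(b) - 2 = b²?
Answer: -303192/7 ≈ -43313.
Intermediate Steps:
l(J, H) = 0
A = 3 (A = 3 - 1*0 = 3 + 0 = 3)
B(b) = 2 + b²
m(s, L) = 3 - s
q(c) = -3/7 - c²/7 + c/7 (q(c) = -((3 - c) + c*c)/7 = -((3 - c) + c²)/7 = -(3 + c² - c)/7 = -3/7 - c²/7 + c/7)
-41841 + q(B(-10)) = -41841 + (-3/7 - (2 + (-10)²)²/7 + (2 + (-10)²)/7) = -41841 + (-3/7 - (2 + 100)²/7 + (2 + 100)/7) = -41841 + (-3/7 - ⅐*102² + (⅐)*102) = -41841 + (-3/7 - ⅐*10404 + 102/7) = -41841 + (-3/7 - 10404/7 + 102/7) = -41841 - 10305/7 = -303192/7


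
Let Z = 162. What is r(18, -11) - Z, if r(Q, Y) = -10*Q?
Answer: -342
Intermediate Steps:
r(18, -11) - Z = -10*18 - 1*162 = -180 - 162 = -342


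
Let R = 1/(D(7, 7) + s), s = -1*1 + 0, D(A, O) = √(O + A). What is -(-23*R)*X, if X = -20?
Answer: -460/13 - 460*√14/13 ≈ -167.78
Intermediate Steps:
D(A, O) = √(A + O)
s = -1 (s = -1 + 0 = -1)
R = 1/(-1 + √14) (R = 1/(√(7 + 7) - 1) = 1/(√14 - 1) = 1/(-1 + √14) ≈ 0.36474)
-(-23*R)*X = -(-23*(1/13 + √14/13))*(-20) = -(-23/13 - 23*√14/13)*(-20) = -(460/13 + 460*√14/13) = -460/13 - 460*√14/13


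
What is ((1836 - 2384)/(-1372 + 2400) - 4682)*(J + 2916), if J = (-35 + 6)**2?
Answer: -4521215127/257 ≈ -1.7592e+7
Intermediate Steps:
J = 841 (J = (-29)**2 = 841)
((1836 - 2384)/(-1372 + 2400) - 4682)*(J + 2916) = ((1836 - 2384)/(-1372 + 2400) - 4682)*(841 + 2916) = (-548/1028 - 4682)*3757 = (-548*1/1028 - 4682)*3757 = (-137/257 - 4682)*3757 = -1203411/257*3757 = -4521215127/257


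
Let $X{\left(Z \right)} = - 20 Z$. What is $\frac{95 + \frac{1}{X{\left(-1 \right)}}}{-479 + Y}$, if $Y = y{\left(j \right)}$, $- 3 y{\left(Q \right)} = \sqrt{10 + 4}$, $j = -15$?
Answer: $- \frac{8195211}{41299100} + \frac{5703 \sqrt{14}}{41299100} \approx -0.19792$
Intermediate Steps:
$y{\left(Q \right)} = - \frac{\sqrt{14}}{3}$ ($y{\left(Q \right)} = - \frac{\sqrt{10 + 4}}{3} = - \frac{\sqrt{14}}{3}$)
$Y = - \frac{\sqrt{14}}{3} \approx -1.2472$
$\frac{95 + \frac{1}{X{\left(-1 \right)}}}{-479 + Y} = \frac{95 + \frac{1}{\left(-20\right) \left(-1\right)}}{-479 - \frac{\sqrt{14}}{3}} = \frac{95 + \frac{1}{20}}{-479 - \frac{\sqrt{14}}{3}} = \frac{1901}{20 \left(-479 - \frac{\sqrt{14}}{3}\right)}$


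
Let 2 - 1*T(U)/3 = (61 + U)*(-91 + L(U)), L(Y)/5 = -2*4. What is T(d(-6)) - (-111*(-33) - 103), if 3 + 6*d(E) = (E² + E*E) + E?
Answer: 49091/2 ≈ 24546.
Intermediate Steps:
d(E) = -½ + E²/3 + E/6 (d(E) = -½ + ((E² + E*E) + E)/6 = -½ + ((E² + E²) + E)/6 = -½ + (2*E² + E)/6 = -½ + (E + 2*E²)/6 = -½ + (E²/3 + E/6) = -½ + E²/3 + E/6)
L(Y) = -40 (L(Y) = 5*(-2*4) = 5*(-8) = -40)
T(U) = 23979 + 393*U (T(U) = 6 - 3*(61 + U)*(-91 - 40) = 6 - 3*(61 + U)*(-131) = 6 - 3*(-7991 - 131*U) = 6 + (23973 + 393*U) = 23979 + 393*U)
T(d(-6)) - (-111*(-33) - 103) = (23979 + 393*(-½ + (⅓)*(-6)² + (⅙)*(-6))) - (-111*(-33) - 103) = (23979 + 393*(-½ + (⅓)*36 - 1)) - (3663 - 103) = (23979 + 393*(-½ + 12 - 1)) - 1*3560 = (23979 + 393*(21/2)) - 3560 = (23979 + 8253/2) - 3560 = 56211/2 - 3560 = 49091/2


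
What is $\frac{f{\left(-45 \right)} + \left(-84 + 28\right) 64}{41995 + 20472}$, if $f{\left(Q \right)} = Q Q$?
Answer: $- \frac{1559}{62467} \approx -0.024957$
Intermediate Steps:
$f{\left(Q \right)} = Q^{2}$
$\frac{f{\left(-45 \right)} + \left(-84 + 28\right) 64}{41995 + 20472} = \frac{\left(-45\right)^{2} + \left(-84 + 28\right) 64}{41995 + 20472} = \frac{2025 - 3584}{62467} = \left(2025 - 3584\right) \frac{1}{62467} = \left(-1559\right) \frac{1}{62467} = - \frac{1559}{62467}$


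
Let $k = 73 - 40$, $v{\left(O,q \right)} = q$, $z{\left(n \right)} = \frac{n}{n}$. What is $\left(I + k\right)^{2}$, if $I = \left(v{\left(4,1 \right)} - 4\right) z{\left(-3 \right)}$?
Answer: $900$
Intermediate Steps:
$z{\left(n \right)} = 1$
$k = 33$ ($k = 73 - 40 = 33$)
$I = -3$ ($I = \left(1 - 4\right) 1 = \left(-3\right) 1 = -3$)
$\left(I + k\right)^{2} = \left(-3 + 33\right)^{2} = 30^{2} = 900$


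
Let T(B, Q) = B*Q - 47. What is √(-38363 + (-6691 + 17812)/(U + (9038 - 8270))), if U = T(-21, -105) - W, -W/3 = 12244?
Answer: I*√60335234373314/39658 ≈ 195.86*I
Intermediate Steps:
T(B, Q) = -47 + B*Q
W = -36732 (W = -3*12244 = -36732)
U = 38890 (U = (-47 - 21*(-105)) - 1*(-36732) = (-47 + 2205) + 36732 = 2158 + 36732 = 38890)
√(-38363 + (-6691 + 17812)/(U + (9038 - 8270))) = √(-38363 + (-6691 + 17812)/(38890 + (9038 - 8270))) = √(-38363 + 11121/(38890 + 768)) = √(-38363 + 11121/39658) = √(-1521388733/39658) = I*√60335234373314/39658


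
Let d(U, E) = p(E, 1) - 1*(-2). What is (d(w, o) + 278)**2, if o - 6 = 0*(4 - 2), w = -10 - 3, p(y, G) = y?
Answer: 81796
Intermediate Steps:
w = -13
o = 6 (o = 6 + 0*(4 - 2) = 6 + 0*2 = 6 + 0 = 6)
d(U, E) = 2 + E (d(U, E) = E - 1*(-2) = E + 2 = 2 + E)
(d(w, o) + 278)**2 = ((2 + 6) + 278)**2 = (8 + 278)**2 = 286**2 = 81796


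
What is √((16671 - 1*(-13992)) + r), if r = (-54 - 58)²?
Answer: √43207 ≈ 207.86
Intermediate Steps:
r = 12544 (r = (-112)² = 12544)
√((16671 - 1*(-13992)) + r) = √((16671 - 1*(-13992)) + 12544) = √((16671 + 13992) + 12544) = √(30663 + 12544) = √43207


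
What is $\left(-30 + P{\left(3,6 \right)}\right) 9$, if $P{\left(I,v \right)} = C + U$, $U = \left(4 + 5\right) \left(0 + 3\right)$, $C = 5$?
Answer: $18$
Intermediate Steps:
$U = 27$ ($U = 9 \cdot 3 = 27$)
$P{\left(I,v \right)} = 32$ ($P{\left(I,v \right)} = 5 + 27 = 32$)
$\left(-30 + P{\left(3,6 \right)}\right) 9 = \left(-30 + 32\right) 9 = 2 \cdot 9 = 18$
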